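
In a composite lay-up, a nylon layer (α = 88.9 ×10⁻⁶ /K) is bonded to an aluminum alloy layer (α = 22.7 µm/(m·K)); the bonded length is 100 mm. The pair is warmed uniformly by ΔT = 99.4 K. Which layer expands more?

nylon

α(nylon) = 88.9×10⁻⁶/K vs α(aluminum alloy) = 22.7×10⁻⁶/K.
Higher α expands more for the same ΔT: nylon.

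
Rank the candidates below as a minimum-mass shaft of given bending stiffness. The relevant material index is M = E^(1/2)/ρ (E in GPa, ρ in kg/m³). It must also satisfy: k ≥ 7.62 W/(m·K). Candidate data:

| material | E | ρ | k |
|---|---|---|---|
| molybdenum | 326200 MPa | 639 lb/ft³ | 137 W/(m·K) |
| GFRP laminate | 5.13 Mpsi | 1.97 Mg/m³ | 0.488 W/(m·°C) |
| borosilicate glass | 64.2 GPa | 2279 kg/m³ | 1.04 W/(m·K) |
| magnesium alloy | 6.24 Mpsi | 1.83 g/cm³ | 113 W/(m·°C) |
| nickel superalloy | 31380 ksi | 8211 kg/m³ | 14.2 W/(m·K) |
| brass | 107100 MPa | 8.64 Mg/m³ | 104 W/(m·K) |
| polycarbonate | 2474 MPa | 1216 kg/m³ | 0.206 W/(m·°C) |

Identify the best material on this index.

magnesium alloy

Screen on constraints: k ≥ 7.62 W/(m·K). Survivors: molybdenum, magnesium alloy, nickel superalloy, brass.
After converting to SI:
  molybdenum: E = 326.2 GPa, ρ = 10240 kg/m³
  magnesium alloy: E = 43.02 GPa, ρ = 1830 kg/m³
  nickel superalloy: E = 216.4 GPa, ρ = 8211 kg/m³
  brass: E = 107.1 GPa, ρ = 8640 kg/m³
  magnesium alloy: M = 3.58×10⁻³
  nickel superalloy: M = 1.79×10⁻³
  molybdenum: M = 1.76×10⁻³
  brass: M = 1.20×10⁻³
Magnesium alloy ranks first.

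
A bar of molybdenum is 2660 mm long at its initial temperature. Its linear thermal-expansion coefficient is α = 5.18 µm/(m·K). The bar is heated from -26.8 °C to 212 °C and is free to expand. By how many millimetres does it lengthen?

3.29 mm

ΔT = 212 − (-26.8) = 238.8 K.
ΔL = α·L₀·ΔT = 5.18×10⁻⁶ × 2660 mm × 238.8 K = 3.29 mm.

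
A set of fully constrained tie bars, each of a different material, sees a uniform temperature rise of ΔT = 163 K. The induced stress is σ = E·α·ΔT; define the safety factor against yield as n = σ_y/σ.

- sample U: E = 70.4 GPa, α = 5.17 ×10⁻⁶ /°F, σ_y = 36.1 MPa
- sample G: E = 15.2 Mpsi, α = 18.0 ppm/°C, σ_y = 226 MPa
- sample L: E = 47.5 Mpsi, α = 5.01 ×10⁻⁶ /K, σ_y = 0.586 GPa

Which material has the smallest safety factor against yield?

Converting E to GPa, α to ×10⁻⁶/K, σ_y to MPa, then σ and n for each:
  sample U: E = 70.40, α = 9.31, σ_y = 36.10 → σ = 107 MPa, n = 0.338
  sample G: E = 104.8, α = 18.0, σ_y = 226.0 → σ = 307 MPa, n = 0.735
  sample L: E = 327.5, α = 5.01, σ_y = 586.0 → σ = 267 MPa, n = 2.19
Sample U has the lowest safety factor, n = 0.338.

sample U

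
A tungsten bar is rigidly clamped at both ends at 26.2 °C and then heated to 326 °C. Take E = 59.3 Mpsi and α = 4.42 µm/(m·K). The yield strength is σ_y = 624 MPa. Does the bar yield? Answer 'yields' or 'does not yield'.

E = 59.3 Mpsi = 408.9 GPa.
ΔT = 299.8 K. Constrained thermal stress σ = E·α·ΔT = 408.9×10³ MPa × 4.42×10⁻⁶ × 299.8 = 542 MPa (compressive).
Compare to σ_y = 624 MPa: σ < σ_y, so it does not yield.

does not yield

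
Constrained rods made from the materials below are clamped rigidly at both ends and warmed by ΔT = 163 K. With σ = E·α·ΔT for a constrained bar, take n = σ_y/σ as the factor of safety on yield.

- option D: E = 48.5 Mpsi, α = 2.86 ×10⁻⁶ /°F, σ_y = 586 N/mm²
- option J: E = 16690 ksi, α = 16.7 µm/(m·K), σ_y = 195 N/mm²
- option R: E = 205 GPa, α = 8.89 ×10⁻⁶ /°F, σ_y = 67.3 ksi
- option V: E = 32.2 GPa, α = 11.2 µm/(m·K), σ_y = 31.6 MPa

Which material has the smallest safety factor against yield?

In consistent units (E in GPa, α in ×10⁻⁶/K, σ_y in MPa):
  option D: E = 334.4, α = 5.15, σ_y = 586.0 → σ = 281 MPa, n = 2.09
  option J: E = 115.1, α = 16.7, σ_y = 195.0 → σ = 313 MPa, n = 0.623
  option R: E = 205.0, α = 16.0, σ_y = 464.0 → σ = 535 MPa, n = 0.868
  option V: E = 32.20, α = 11.2, σ_y = 31.60 → σ = 58.8 MPa, n = 0.538
The minimum is option V at n = 0.538.

option V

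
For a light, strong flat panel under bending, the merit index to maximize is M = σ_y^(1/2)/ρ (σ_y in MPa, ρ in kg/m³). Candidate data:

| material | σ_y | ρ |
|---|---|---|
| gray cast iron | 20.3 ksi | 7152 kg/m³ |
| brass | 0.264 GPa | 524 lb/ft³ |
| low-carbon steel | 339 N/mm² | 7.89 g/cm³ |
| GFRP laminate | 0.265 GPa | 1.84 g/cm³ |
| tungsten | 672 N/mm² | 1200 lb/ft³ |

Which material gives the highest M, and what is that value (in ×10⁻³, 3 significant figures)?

GFRP laminate, M = 8.85×10⁻³

After converting to SI:
  gray cast iron: σ_y = 140.0 MPa, ρ = 7152 kg/m³
  brass: σ_y = 264.0 MPa, ρ = 8394 kg/m³
  low-carbon steel: σ_y = 339.0 MPa, ρ = 7890 kg/m³
  GFRP laminate: σ_y = 265.0 MPa, ρ = 1840 kg/m³
  tungsten: σ_y = 672.0 MPa, ρ = 19220 kg/m³
  GFRP laminate: M = 8.85×10⁻³
  low-carbon steel: M = 2.33×10⁻³
  brass: M = 1.94×10⁻³
  gray cast iron: M = 1.65×10⁻³
  tungsten: M = 1.35×10⁻³
The maximum is for GFRP laminate.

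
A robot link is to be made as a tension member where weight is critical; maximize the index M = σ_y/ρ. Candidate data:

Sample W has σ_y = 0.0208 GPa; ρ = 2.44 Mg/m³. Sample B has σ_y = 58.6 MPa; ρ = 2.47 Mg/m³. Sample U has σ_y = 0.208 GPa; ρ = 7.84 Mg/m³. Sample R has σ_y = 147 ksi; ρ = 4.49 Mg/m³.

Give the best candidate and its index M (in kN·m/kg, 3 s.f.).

sample R, M = 226 kN·m/kg

In SI units:
  sample W: σ_y = 20.80 MPa, ρ = 2440 kg/m³
  sample B: σ_y = 58.60 MPa, ρ = 2470 kg/m³
  sample U: σ_y = 208.0 MPa, ρ = 7840 kg/m³
  sample R: σ_y = 1014 MPa, ρ = 4490 kg/m³
  sample R: M = 226 kN·m/kg
  sample U: M = 26.5 kN·m/kg
  sample B: M = 23.7 kN·m/kg
  sample W: M = 8.52 kN·m/kg
Highest index: sample R.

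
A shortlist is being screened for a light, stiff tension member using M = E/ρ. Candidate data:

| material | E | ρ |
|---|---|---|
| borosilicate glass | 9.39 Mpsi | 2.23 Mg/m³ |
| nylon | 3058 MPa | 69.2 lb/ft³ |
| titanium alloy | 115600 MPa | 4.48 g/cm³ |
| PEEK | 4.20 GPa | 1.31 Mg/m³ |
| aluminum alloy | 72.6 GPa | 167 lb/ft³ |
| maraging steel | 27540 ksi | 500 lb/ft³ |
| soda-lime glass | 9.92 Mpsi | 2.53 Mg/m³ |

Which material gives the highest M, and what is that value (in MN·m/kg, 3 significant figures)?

borosilicate glass, M = 29.0 MN·m/kg

In SI units:
  borosilicate glass: E = 64.74 GPa, ρ = 2230 kg/m³
  nylon: E = 3.058 GPa, ρ = 1108 kg/m³
  titanium alloy: E = 115.6 GPa, ρ = 4480 kg/m³
  PEEK: E = 4.200 GPa, ρ = 1310 kg/m³
  aluminum alloy: E = 72.60 GPa, ρ = 2675 kg/m³
  maraging steel: E = 189.9 GPa, ρ = 8009 kg/m³
  soda-lime glass: E = 68.40 GPa, ρ = 2530 kg/m³
  borosilicate glass: M = 29.0 MN·m/kg
  aluminum alloy: M = 27.1 MN·m/kg
  soda-lime glass: M = 27.0 MN·m/kg
  titanium alloy: M = 25.8 MN·m/kg
  maraging steel: M = 23.7 MN·m/kg
  PEEK: M = 3.21 MN·m/kg
  nylon: M = 2.76 MN·m/kg
Borosilicate glass ranks first.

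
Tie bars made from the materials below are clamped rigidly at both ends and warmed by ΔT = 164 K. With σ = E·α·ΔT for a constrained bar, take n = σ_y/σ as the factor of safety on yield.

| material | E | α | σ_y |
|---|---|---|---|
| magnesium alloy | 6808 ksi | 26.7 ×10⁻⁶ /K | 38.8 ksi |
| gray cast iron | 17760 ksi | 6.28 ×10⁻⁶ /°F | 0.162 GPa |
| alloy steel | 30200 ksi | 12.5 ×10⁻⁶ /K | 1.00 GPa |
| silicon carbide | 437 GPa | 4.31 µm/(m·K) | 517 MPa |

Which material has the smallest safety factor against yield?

Per material, after unit conversion:
  magnesium alloy: E = 46.94, α = 26.7, σ_y = 267.5 → σ = 206 MPa, n = 1.30
  gray cast iron: E = 122.5, α = 11.3, σ_y = 162.0 → σ = 227 MPa, n = 0.714
  alloy steel: E = 208.2, α = 12.5, σ_y = 1000 → σ = 427 MPa, n = 2.34
  silicon carbide: E = 437.0, α = 4.31, σ_y = 517.0 → σ = 309 MPa, n = 1.67
Gray cast iron has the lowest safety factor, n = 0.714.

gray cast iron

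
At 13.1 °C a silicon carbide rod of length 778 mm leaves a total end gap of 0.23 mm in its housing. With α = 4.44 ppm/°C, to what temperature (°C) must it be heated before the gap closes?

79.7 °C

α·L₀·ΔT = 0.23 mm ⇒ ΔT = 0.23 / (4.44×10⁻⁶ × 778.0) = 66.58 K.
T = 13.1 + 66.58 = 79.68 °C.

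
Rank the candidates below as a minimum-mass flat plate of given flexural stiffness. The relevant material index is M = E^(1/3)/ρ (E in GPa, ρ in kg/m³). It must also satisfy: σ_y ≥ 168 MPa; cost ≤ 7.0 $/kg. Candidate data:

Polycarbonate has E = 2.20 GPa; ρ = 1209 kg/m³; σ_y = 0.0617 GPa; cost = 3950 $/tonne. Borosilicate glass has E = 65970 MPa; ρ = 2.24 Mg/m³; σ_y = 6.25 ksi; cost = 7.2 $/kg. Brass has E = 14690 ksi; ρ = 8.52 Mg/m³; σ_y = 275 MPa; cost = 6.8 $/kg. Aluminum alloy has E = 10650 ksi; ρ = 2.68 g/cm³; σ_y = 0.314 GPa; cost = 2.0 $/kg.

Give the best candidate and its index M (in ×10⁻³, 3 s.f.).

aluminum alloy, M = 1.56×10⁻³

Screen on constraints: σ_y ≥ 168 MPa; cost ≤ 7.0 $/kg. Survivors: brass, aluminum alloy.
Putting every candidate on a common basis:
  brass: E = 101.3 GPa, ρ = 8520 kg/m³
  aluminum alloy: E = 73.43 GPa, ρ = 2680 kg/m³
  aluminum alloy: M = 1.56×10⁻³
  brass: M = 0.547×10⁻³
Highest index: aluminum alloy.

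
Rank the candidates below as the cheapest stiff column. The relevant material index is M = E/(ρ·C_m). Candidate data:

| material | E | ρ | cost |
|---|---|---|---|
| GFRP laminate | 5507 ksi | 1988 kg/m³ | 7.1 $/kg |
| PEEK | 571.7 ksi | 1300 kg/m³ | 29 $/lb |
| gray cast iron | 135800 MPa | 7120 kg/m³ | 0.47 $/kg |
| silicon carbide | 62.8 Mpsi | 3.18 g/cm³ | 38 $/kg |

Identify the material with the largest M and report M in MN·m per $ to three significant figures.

gray cast iron, M = 40.6 MN·m per $

Putting every candidate on a common basis:
  GFRP laminate: E = 37.97 GPa, ρ = 1988 kg/m³, cost = 7.100 $/kg
  PEEK: E = 3.942 GPa, ρ = 1300 kg/m³, cost = 63.93 $/kg
  gray cast iron: E = 135.8 GPa, ρ = 7120 kg/m³, cost = 0.4700 $/kg
  silicon carbide: E = 433.0 GPa, ρ = 3180 kg/m³, cost = 38.00 $/kg
  gray cast iron: M = 40.6 MN·m per $
  silicon carbide: M = 3.58 MN·m per $
  GFRP laminate: M = 2.69 MN·m per $
  PEEK: M = 0.0474 MN·m per $
Gray cast iron has the largest M.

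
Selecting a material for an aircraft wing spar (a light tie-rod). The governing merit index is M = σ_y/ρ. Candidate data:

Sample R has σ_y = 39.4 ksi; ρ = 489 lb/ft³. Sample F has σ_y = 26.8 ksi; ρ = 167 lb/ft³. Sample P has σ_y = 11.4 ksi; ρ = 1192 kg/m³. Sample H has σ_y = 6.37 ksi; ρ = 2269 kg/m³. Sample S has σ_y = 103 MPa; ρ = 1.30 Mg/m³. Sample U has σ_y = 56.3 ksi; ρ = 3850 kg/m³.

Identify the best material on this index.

In SI units:
  sample R: σ_y = 271.7 MPa, ρ = 7833 kg/m³
  sample F: σ_y = 184.8 MPa, ρ = 2675 kg/m³
  sample P: σ_y = 78.60 MPa, ρ = 1192 kg/m³
  sample H: σ_y = 43.92 MPa, ρ = 2269 kg/m³
  sample S: σ_y = 103.0 MPa, ρ = 1300 kg/m³
  sample U: σ_y = 388.2 MPa, ρ = 3850 kg/m³
  sample U: M = 101 kN·m/kg
  sample S: M = 79.2 kN·m/kg
  sample F: M = 69.1 kN·m/kg
  sample P: M = 65.9 kN·m/kg
  sample R: M = 34.7 kN·m/kg
  sample H: M = 19.4 kN·m/kg
Sample U ranks first.

sample U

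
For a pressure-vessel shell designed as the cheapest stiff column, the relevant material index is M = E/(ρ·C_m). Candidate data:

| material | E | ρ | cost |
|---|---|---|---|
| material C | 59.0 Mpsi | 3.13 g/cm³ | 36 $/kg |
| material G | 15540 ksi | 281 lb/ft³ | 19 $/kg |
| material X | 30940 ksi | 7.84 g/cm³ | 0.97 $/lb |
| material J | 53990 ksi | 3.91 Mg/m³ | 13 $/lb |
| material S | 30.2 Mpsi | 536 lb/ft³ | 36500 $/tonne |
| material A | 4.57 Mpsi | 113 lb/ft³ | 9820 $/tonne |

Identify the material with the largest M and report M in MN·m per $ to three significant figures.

In SI units:
  material C: E = 406.8 GPa, ρ = 3130 kg/m³, cost = 36.00 $/kg
  material G: E = 107.1 GPa, ρ = 4501 kg/m³, cost = 19.00 $/kg
  material X: E = 213.3 GPa, ρ = 7840 kg/m³, cost = 2.138 $/kg
  material J: E = 372.2 GPa, ρ = 3910 kg/m³, cost = 28.66 $/kg
  material S: E = 208.2 GPa, ρ = 8586 kg/m³, cost = 36.50 $/kg
  material A: E = 31.51 GPa, ρ = 1810 kg/m³, cost = 9.820 $/kg
  material X: M = 12.7 MN·m per $
  material C: M = 3.61 MN·m per $
  material J: M = 3.32 MN·m per $
  material A: M = 1.77 MN·m per $
  material G: M = 1.25 MN·m per $
  material S: M = 0.664 MN·m per $
Highest index: material X.

material X, M = 12.7 MN·m per $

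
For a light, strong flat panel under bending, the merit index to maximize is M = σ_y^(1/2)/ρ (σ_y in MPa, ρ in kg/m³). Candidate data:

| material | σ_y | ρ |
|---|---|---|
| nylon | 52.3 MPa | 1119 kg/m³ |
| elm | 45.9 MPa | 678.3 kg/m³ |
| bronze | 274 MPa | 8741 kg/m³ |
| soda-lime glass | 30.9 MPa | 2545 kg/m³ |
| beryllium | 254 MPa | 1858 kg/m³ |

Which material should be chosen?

elm

Per-candidate index values:
  elm: M = 9.99×10⁻³
  beryllium: M = 8.58×10⁻³
  nylon: M = 6.46×10⁻³
  soda-lime glass: M = 2.18×10⁻³
  bronze: M = 1.89×10⁻³
The maximum is for elm.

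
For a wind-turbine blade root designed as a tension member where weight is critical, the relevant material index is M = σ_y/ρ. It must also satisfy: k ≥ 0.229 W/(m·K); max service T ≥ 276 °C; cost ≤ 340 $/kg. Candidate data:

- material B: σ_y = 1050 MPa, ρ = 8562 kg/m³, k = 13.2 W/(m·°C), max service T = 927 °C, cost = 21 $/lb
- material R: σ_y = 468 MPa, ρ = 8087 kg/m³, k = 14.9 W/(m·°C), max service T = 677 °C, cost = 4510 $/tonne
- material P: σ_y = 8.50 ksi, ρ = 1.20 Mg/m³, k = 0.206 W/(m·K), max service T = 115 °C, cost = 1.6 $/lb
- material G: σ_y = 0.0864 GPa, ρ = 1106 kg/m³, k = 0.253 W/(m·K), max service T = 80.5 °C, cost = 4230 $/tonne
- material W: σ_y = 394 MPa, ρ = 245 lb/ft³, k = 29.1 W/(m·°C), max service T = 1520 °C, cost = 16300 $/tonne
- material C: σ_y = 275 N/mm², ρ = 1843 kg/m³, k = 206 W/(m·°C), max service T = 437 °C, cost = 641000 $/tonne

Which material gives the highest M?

material B

Screen on constraints: k ≥ 0.229 W/(m·K); max service T ≥ 276 °C; cost ≤ 340 $/kg. Survivors: material B, material R, material W.
In SI units:
  material B: σ_y = 1050 MPa, ρ = 8562 kg/m³
  material R: σ_y = 468.0 MPa, ρ = 8087 kg/m³
  material W: σ_y = 394.0 MPa, ρ = 3925 kg/m³
  material B: M = 123 kN·m/kg
  material W: M = 100 kN·m/kg
  material R: M = 57.9 kN·m/kg
Material B has the largest M.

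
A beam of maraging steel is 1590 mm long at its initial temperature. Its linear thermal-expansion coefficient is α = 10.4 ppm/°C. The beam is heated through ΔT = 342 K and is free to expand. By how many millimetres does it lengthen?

ΔL = α·L₀·ΔT = 10.4×10⁻⁶ × 1590 mm × 342.0 K = 5.66 mm.

5.66 mm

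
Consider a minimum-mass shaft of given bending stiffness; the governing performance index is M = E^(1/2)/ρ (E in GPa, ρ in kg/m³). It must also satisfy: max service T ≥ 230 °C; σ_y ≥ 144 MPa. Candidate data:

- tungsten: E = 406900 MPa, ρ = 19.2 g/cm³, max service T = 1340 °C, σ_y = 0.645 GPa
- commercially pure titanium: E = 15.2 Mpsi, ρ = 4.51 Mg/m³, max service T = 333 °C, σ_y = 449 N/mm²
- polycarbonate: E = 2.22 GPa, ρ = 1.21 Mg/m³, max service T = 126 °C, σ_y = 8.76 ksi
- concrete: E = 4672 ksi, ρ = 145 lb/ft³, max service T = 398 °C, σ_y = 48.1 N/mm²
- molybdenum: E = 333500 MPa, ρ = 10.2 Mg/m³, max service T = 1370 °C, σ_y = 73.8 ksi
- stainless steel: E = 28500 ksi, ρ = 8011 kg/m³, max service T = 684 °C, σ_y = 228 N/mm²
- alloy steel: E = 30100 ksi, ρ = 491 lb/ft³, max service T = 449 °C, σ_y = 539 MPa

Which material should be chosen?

commercially pure titanium

Screen on constraints: max service T ≥ 230 °C; σ_y ≥ 144 MPa. Survivors: tungsten, commercially pure titanium, molybdenum, stainless steel, alloy steel.
Putting every candidate on a common basis:
  tungsten: E = 406.9 GPa, ρ = 19200 kg/m³
  commercially pure titanium: E = 104.8 GPa, ρ = 4510 kg/m³
  molybdenum: E = 333.5 GPa, ρ = 10200 kg/m³
  stainless steel: E = 196.5 GPa, ρ = 8011 kg/m³
  alloy steel: E = 207.5 GPa, ρ = 7865 kg/m³
  commercially pure titanium: M = 2.27×10⁻³
  alloy steel: M = 1.83×10⁻³
  molybdenum: M = 1.79×10⁻³
  stainless steel: M = 1.75×10⁻³
  tungsten: M = 1.05×10⁻³
Commercially pure titanium has the largest M.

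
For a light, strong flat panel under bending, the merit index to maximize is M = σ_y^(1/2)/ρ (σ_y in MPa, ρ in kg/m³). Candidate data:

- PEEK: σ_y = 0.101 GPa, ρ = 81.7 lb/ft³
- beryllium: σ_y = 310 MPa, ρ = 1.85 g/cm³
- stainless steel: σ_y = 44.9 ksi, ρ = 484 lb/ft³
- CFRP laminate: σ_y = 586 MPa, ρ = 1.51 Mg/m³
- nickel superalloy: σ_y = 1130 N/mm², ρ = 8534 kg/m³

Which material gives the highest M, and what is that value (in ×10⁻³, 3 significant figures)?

CFRP laminate, M = 16.0×10⁻³

In SI units:
  PEEK: σ_y = 101.0 MPa, ρ = 1309 kg/m³
  beryllium: σ_y = 310.0 MPa, ρ = 1850 kg/m³
  stainless steel: σ_y = 309.6 MPa, ρ = 7753 kg/m³
  CFRP laminate: σ_y = 586.0 MPa, ρ = 1510 kg/m³
  nickel superalloy: σ_y = 1130 MPa, ρ = 8534 kg/m³
  CFRP laminate: M = 16.0×10⁻³
  beryllium: M = 9.52×10⁻³
  PEEK: M = 7.68×10⁻³
  nickel superalloy: M = 3.94×10⁻³
  stainless steel: M = 2.27×10⁻³
CFRP laminate has the largest M.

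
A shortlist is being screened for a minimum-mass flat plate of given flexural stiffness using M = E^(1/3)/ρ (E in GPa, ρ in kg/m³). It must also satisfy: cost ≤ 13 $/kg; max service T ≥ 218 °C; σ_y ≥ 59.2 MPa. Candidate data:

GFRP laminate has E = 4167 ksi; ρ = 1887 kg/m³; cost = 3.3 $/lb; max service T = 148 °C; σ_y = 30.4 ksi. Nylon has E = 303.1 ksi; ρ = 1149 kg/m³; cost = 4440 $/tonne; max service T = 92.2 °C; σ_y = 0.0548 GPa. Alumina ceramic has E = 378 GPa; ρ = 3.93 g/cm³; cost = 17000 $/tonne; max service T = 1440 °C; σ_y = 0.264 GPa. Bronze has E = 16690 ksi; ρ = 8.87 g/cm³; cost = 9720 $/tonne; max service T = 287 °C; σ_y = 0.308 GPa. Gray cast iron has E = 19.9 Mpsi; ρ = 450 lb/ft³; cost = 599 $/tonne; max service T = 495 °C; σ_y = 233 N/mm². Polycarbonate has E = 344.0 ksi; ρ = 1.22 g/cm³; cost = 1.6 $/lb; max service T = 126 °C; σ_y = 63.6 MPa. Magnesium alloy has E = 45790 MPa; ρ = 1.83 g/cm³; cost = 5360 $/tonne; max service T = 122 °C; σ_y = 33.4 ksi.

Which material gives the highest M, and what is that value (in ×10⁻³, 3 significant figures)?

gray cast iron, M = 0.716×10⁻³

Screen on constraints: cost ≤ 13 $/kg; max service T ≥ 218 °C; σ_y ≥ 59.2 MPa. Survivors: bronze, gray cast iron.
Convert each candidate to consistent units, then evaluate M:
  bronze: E = 115.1 GPa, ρ = 8870 kg/m³
  gray cast iron: E = 137.2 GPa, ρ = 7208 kg/m³
  gray cast iron: M = 0.716×10⁻³
  bronze: M = 0.548×10⁻³
Gray cast iron ranks first.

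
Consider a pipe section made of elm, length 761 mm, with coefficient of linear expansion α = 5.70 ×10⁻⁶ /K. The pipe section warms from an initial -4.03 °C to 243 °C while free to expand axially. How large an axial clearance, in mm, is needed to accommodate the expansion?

ΔT = 243 − (-4.03) = 247.0 K.
ΔL = α·L₀·ΔT = 5.70×10⁻⁶ × 761 mm × 247.0 K = 1.07 mm.

1.07 mm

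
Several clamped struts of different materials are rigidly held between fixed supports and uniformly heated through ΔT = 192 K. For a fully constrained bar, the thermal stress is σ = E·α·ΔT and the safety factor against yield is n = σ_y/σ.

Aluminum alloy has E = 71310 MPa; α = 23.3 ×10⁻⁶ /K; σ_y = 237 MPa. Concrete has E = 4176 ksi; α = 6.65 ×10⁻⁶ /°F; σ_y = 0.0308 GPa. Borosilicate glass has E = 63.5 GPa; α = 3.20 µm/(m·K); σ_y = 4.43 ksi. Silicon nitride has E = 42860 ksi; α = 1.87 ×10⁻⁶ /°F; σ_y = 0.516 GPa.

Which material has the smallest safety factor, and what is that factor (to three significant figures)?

Per material, after unit conversion:
  aluminum alloy: E = 71.31, α = 23.3, σ_y = 237.0 → σ = 319 MPa, n = 0.743
  concrete: E = 28.79, α = 12.0, σ_y = 30.80 → σ = 66.2 MPa, n = 0.465
  borosilicate glass: E = 63.50, α = 3.20, σ_y = 30.54 → σ = 39.0 MPa, n = 0.783
  silicon nitride: E = 295.5, α = 3.37, σ_y = 516.0 → σ = 191 MPa, n = 2.70
Concrete has the lowest safety factor, n = 0.465.

concrete, n = 0.465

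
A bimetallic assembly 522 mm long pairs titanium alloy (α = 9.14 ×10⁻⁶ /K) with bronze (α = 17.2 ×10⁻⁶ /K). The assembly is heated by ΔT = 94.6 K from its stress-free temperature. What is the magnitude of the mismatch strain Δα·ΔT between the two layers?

7.62×10⁻⁴

Δα = |9.14 − 17.2|×10⁻⁶/K = 8.06×10⁻⁶/K.
Mismatch strain = Δα·ΔT = 8.06×10⁻⁶ × 94.6 = 7.62×10⁻⁴.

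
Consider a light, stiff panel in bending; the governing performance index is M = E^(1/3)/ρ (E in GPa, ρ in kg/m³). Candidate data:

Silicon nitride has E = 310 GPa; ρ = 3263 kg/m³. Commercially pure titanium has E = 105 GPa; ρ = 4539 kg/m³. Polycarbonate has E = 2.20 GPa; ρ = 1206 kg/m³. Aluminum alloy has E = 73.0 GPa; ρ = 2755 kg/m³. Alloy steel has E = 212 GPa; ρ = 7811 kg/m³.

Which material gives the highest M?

Computing M directly (units already consistent):
  silicon nitride: M = 2.07×10⁻³
  aluminum alloy: M = 1.52×10⁻³
  polycarbonate: M = 1.08×10⁻³
  commercially pure titanium: M = 1.04×10⁻³
  alloy steel: M = 0.763×10⁻³
Highest index: silicon nitride.

silicon nitride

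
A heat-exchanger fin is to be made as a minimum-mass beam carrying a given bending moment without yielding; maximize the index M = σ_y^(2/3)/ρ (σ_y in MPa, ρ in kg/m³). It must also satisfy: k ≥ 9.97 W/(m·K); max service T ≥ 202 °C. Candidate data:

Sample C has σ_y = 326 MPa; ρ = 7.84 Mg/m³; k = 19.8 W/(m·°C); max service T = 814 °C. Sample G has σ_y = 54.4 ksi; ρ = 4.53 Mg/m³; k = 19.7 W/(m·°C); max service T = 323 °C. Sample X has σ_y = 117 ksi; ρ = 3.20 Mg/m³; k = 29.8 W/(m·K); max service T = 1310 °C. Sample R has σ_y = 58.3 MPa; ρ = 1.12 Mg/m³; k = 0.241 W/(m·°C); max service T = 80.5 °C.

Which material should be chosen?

Screen on constraints: k ≥ 9.97 W/(m·K); max service T ≥ 202 °C. Survivors: sample C, sample G, sample X.
Normalizing units and computing the index:
  sample C: σ_y = 326.0 MPa, ρ = 7840 kg/m³
  sample G: σ_y = 375.1 MPa, ρ = 4530 kg/m³
  sample X: σ_y = 806.7 MPa, ρ = 3200 kg/m³
  sample X: M = 27.1×10⁻³
  sample G: M = 11.5×10⁻³
  sample C: M = 6.04×10⁻³
Sample X has the largest M.

sample X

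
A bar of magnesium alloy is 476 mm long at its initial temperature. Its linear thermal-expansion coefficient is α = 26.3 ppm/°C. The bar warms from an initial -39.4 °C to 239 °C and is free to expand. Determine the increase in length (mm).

ΔT = 239 − (-39.4) = 278.4 K.
ΔL = α·L₀·ΔT = 26.3×10⁻⁶ × 476 mm × 278.4 K = 3.49 mm.

3.49 mm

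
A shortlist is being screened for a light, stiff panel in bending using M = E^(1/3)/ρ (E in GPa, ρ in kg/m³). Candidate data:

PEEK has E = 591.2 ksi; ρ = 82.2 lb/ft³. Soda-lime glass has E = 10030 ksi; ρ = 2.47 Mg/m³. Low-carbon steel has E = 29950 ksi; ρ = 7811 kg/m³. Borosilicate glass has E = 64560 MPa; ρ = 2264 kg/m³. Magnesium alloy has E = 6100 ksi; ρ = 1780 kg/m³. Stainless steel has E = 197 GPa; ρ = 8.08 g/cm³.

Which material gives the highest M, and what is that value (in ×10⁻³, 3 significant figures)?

magnesium alloy, M = 1.95×10⁻³

After converting to SI:
  PEEK: E = 4.076 GPa, ρ = 1317 kg/m³
  soda-lime glass: E = 69.15 GPa, ρ = 2470 kg/m³
  low-carbon steel: E = 206.5 GPa, ρ = 7811 kg/m³
  borosilicate glass: E = 64.56 GPa, ρ = 2264 kg/m³
  magnesium alloy: E = 42.06 GPa, ρ = 1780 kg/m³
  stainless steel: E = 197.0 GPa, ρ = 8080 kg/m³
  magnesium alloy: M = 1.95×10⁻³
  borosilicate glass: M = 1.77×10⁻³
  soda-lime glass: M = 1.66×10⁻³
  PEEK: M = 1.21×10⁻³
  low-carbon steel: M = 0.757×10⁻³
  stainless steel: M = 0.720×10⁻³
Magnesium alloy has the largest M.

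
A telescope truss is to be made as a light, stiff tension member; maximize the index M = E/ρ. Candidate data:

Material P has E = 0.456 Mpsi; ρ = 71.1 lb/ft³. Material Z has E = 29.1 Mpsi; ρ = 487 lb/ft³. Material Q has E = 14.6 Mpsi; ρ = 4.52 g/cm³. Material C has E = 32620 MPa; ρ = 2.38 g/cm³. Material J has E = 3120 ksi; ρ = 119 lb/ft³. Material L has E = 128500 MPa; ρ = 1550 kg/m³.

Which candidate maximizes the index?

Normalizing units and computing the index:
  material P: E = 3.144 GPa, ρ = 1139 kg/m³
  material Z: E = 200.6 GPa, ρ = 7801 kg/m³
  material Q: E = 100.7 GPa, ρ = 4520 kg/m³
  material C: E = 32.62 GPa, ρ = 2380 kg/m³
  material J: E = 21.51 GPa, ρ = 1906 kg/m³
  material L: E = 128.5 GPa, ρ = 1550 kg/m³
  material L: M = 82.9 MN·m/kg
  material Z: M = 25.7 MN·m/kg
  material Q: M = 22.3 MN·m/kg
  material C: M = 13.7 MN·m/kg
  material J: M = 11.3 MN·m/kg
  material P: M = 2.76 MN·m/kg
Material L ranks first.

material L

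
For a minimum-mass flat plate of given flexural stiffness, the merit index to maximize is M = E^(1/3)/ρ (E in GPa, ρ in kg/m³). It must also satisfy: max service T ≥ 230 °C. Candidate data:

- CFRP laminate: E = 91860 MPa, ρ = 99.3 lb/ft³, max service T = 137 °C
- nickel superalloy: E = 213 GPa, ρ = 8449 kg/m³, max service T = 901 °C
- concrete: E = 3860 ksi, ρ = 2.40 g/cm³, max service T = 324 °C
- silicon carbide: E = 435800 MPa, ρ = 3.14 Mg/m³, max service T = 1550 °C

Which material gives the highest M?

Screen on constraints: max service T ≥ 230 °C. Survivors: nickel superalloy, concrete, silicon carbide.
After converting to SI:
  nickel superalloy: E = 213.0 GPa, ρ = 8449 kg/m³
  concrete: E = 26.61 GPa, ρ = 2400 kg/m³
  silicon carbide: E = 435.8 GPa, ρ = 3140 kg/m³
  silicon carbide: M = 2.41×10⁻³
  concrete: M = 1.24×10⁻³
  nickel superalloy: M = 0.707×10⁻³
Silicon carbide ranks first.

silicon carbide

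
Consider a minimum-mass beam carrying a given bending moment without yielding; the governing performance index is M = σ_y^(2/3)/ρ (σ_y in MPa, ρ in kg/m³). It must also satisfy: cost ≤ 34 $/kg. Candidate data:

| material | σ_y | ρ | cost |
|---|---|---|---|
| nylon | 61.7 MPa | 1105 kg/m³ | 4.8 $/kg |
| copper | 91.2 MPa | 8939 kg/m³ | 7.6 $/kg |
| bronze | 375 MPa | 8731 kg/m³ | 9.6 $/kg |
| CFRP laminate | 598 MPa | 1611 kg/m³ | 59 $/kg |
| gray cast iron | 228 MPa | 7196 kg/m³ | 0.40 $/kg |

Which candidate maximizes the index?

nylon

Screen on constraints: cost ≤ 34 $/kg. Survivors: nylon, copper, bronze, gray cast iron.
Computing M directly (units already consistent):
  nylon: M = 14.1×10⁻³
  bronze: M = 5.96×10⁻³
  gray cast iron: M = 5.19×10⁻³
  copper: M = 2.27×10⁻³
Nylon ranks first.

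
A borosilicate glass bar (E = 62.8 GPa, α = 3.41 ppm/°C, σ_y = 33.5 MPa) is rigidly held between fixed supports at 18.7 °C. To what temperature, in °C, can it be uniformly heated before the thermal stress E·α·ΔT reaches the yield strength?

175 °C

E·α·ΔT = 33.50 MPa ⇒ ΔT = 33.50 / (62.80×10³ × 3.41×10⁻⁶) = 156.4 K.
T = 18.7 + 156.4 = 175.1 °C.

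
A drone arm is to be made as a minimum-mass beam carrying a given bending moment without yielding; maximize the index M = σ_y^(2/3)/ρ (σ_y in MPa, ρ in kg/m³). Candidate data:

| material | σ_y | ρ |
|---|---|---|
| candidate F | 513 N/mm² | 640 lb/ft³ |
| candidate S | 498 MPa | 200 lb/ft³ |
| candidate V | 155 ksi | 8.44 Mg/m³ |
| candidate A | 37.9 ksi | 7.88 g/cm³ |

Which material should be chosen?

After converting to SI:
  candidate F: σ_y = 513.0 MPa, ρ = 10250 kg/m³
  candidate S: σ_y = 498.0 MPa, ρ = 3204 kg/m³
  candidate V: σ_y = 1069 MPa, ρ = 8440 kg/m³
  candidate A: σ_y = 261.3 MPa, ρ = 7880 kg/m³
  candidate S: M = 19.6×10⁻³
  candidate V: M = 12.4×10⁻³
  candidate F: M = 6.25×10⁻³
  candidate A: M = 5.19×10⁻³
Candidate S ranks first.

candidate S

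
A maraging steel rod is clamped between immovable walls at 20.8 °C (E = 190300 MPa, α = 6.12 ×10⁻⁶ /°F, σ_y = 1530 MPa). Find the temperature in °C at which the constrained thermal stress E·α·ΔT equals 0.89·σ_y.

670 °C

E = 190300 MPa = 190.3 GPa.
α = 6.12×10⁻⁶/°F × 9/5 = 11.0×10⁻⁶/K.
E·α·ΔT = 1362 MPa ⇒ ΔT = 1362 / (190.3×10³ × 11.0×10⁻⁶) = 649.6 K.
T = 20.8 + 649.6 = 670.4 °C.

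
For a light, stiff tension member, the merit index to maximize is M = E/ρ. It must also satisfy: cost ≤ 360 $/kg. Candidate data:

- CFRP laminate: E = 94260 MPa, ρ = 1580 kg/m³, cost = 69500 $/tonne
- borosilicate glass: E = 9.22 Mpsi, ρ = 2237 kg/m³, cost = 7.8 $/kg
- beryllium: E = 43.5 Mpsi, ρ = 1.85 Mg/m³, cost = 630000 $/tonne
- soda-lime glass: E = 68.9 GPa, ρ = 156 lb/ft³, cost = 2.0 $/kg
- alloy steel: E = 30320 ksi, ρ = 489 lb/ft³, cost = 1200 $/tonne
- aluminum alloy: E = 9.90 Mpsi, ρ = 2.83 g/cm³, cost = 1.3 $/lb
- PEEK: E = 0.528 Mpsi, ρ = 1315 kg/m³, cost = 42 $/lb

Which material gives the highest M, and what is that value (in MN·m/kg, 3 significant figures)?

Screen on constraints: cost ≤ 360 $/kg. Survivors: CFRP laminate, borosilicate glass, soda-lime glass, alloy steel, aluminum alloy, PEEK.
After converting to SI:
  CFRP laminate: E = 94.26 GPa, ρ = 1580 kg/m³
  borosilicate glass: E = 63.57 GPa, ρ = 2237 kg/m³
  soda-lime glass: E = 68.90 GPa, ρ = 2499 kg/m³
  alloy steel: E = 209.0 GPa, ρ = 7833 kg/m³
  aluminum alloy: E = 68.26 GPa, ρ = 2830 kg/m³
  PEEK: E = 3.640 GPa, ρ = 1315 kg/m³
  CFRP laminate: M = 59.7 MN·m/kg
  borosilicate glass: M = 28.4 MN·m/kg
  soda-lime glass: M = 27.6 MN·m/kg
  alloy steel: M = 26.7 MN·m/kg
  aluminum alloy: M = 24.1 MN·m/kg
  PEEK: M = 2.77 MN·m/kg
CFRP laminate has the largest M.

CFRP laminate, M = 59.7 MN·m/kg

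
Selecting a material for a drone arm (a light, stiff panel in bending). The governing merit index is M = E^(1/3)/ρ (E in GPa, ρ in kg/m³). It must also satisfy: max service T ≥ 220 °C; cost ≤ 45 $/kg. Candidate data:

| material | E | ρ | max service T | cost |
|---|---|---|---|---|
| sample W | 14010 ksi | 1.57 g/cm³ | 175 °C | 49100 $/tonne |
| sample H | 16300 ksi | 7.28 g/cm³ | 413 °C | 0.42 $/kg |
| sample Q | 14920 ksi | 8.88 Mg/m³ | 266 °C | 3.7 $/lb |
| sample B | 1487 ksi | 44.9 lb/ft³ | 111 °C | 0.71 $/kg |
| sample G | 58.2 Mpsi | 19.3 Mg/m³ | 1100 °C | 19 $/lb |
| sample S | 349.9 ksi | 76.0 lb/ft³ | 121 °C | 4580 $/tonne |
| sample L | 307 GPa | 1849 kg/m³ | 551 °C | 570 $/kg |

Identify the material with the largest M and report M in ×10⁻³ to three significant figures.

Screen on constraints: max service T ≥ 220 °C; cost ≤ 45 $/kg. Survivors: sample H, sample Q, sample G.
Putting every candidate on a common basis:
  sample H: E = 112.4 GPa, ρ = 7280 kg/m³
  sample Q: E = 102.9 GPa, ρ = 8880 kg/m³
  sample G: E = 401.3 GPa, ρ = 19300 kg/m³
  sample H: M = 0.663×10⁻³
  sample Q: M = 0.528×10⁻³
  sample G: M = 0.382×10⁻³
The maximum is for sample H.

sample H, M = 0.663×10⁻³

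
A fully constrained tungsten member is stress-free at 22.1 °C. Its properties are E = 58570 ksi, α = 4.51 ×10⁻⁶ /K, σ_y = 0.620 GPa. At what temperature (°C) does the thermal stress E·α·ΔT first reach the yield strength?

E = 58570 ksi = 403.8 GPa.
σ_y = 0.620 GPa = 620.0 MPa.
E·α·ΔT = 620.0 MPa ⇒ ΔT = 620.0 / (403.8×10³ × 4.51×10⁻⁶) = 340.4 K.
T = 22.1 + 340.4 = 362.5 °C.

363 °C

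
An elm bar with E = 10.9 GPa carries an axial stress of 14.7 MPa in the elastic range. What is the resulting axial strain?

1.35×10⁻³

ε = σ/E = 14.7 / 10900 = 1.35×10⁻³.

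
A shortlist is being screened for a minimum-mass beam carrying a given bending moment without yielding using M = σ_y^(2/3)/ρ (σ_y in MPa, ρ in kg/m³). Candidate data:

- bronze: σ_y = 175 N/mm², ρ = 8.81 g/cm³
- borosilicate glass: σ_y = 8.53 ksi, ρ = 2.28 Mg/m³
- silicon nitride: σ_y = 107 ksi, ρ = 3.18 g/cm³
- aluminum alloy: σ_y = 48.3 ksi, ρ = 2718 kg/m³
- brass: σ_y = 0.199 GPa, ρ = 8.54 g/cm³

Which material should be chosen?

silicon nitride

Normalizing units and computing the index:
  bronze: σ_y = 175.0 MPa, ρ = 8810 kg/m³
  borosilicate glass: σ_y = 58.81 MPa, ρ = 2280 kg/m³
  silicon nitride: σ_y = 737.7 MPa, ρ = 3180 kg/m³
  aluminum alloy: σ_y = 333.0 MPa, ρ = 2718 kg/m³
  brass: σ_y = 199.0 MPa, ρ = 8540 kg/m³
  silicon nitride: M = 25.7×10⁻³
  aluminum alloy: M = 17.7×10⁻³
  borosilicate glass: M = 6.63×10⁻³
  brass: M = 3.99×10⁻³
  bronze: M = 3.55×10⁻³
Silicon nitride ranks first.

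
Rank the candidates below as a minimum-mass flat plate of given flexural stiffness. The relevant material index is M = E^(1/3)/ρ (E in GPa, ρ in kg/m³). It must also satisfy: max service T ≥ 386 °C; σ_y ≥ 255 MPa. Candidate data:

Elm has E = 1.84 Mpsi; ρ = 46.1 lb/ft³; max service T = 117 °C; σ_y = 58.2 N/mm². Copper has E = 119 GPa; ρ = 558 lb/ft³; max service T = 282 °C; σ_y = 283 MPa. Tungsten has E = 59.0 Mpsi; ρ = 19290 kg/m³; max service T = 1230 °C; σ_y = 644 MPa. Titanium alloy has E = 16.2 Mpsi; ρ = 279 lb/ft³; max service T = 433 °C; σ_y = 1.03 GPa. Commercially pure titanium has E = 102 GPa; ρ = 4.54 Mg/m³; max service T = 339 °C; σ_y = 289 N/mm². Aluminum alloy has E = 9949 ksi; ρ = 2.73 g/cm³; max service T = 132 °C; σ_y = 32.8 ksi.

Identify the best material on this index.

titanium alloy

Screen on constraints: max service T ≥ 386 °C; σ_y ≥ 255 MPa. Survivors: tungsten, titanium alloy.
Normalizing units and computing the index:
  tungsten: E = 406.8 GPa, ρ = 19290 kg/m³
  titanium alloy: E = 111.7 GPa, ρ = 4469 kg/m³
  titanium alloy: M = 1.08×10⁻³
  tungsten: M = 0.384×10⁻³
Highest index: titanium alloy.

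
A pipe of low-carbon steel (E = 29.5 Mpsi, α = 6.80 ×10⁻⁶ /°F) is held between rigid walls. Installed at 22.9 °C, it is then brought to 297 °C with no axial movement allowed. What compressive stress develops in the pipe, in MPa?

E = 29.5 Mpsi = 203.4 GPa.
α = 6.80×10⁻⁶/°F × 9/5 = 12.2×10⁻⁶/K.
ΔT = 274.1 K. Constrained thermal stress σ = E·α·ΔT = 203.4×10³ MPa × 12.2×10⁻⁶ × 274.1 = 682 MPa (compressive).

682 MPa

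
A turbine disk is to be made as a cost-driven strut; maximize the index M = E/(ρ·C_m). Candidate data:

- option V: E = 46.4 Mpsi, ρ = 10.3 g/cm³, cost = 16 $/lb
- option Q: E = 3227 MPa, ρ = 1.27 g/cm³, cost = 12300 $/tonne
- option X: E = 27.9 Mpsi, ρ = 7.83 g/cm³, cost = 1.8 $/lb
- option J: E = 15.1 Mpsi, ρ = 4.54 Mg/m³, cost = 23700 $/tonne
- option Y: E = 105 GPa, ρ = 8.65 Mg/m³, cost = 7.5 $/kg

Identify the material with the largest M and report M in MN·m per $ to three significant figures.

Normalizing units and computing the index:
  option V: E = 319.9 GPa, ρ = 10300 kg/m³, cost = 35.27 $/kg
  option Q: E = 3.227 GPa, ρ = 1270 kg/m³, cost = 12.30 $/kg
  option X: E = 192.4 GPa, ρ = 7830 kg/m³, cost = 3.968 $/kg
  option J: E = 104.1 GPa, ρ = 4540 kg/m³, cost = 23.70 $/kg
  option Y: E = 105.0 GPa, ρ = 8650 kg/m³, cost = 7.500 $/kg
  option X: M = 6.19 MN·m per $
  option Y: M = 1.62 MN·m per $
  option J: M = 0.968 MN·m per $
  option V: M = 0.881 MN·m per $
  option Q: M = 0.207 MN·m per $
The maximum is for option X.

option X, M = 6.19 MN·m per $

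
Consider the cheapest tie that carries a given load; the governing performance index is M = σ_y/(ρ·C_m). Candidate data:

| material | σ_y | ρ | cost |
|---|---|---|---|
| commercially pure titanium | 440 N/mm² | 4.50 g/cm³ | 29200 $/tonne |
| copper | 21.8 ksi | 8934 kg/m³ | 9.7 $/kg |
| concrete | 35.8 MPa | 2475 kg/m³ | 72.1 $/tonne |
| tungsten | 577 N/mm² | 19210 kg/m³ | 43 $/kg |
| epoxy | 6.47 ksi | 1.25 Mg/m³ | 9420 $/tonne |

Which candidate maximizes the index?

Putting every candidate on a common basis:
  commercially pure titanium: σ_y = 440.0 MPa, ρ = 4500 kg/m³, cost = 29.20 $/kg
  copper: σ_y = 150.3 MPa, ρ = 8934 kg/m³, cost = 9.700 $/kg
  concrete: σ_y = 35.80 MPa, ρ = 2475 kg/m³, cost = 0.07210 $/kg
  tungsten: σ_y = 577.0 MPa, ρ = 19210 kg/m³, cost = 43.00 $/kg
  epoxy: σ_y = 44.61 MPa, ρ = 1250 kg/m³, cost = 9.420 $/kg
  concrete: M = 201 kN·m per $
  epoxy: M = 3.79 kN·m per $
  commercially pure titanium: M = 3.35 kN·m per $
  copper: M = 1.73 kN·m per $
  tungsten: M = 0.699 kN·m per $
The maximum is for concrete.

concrete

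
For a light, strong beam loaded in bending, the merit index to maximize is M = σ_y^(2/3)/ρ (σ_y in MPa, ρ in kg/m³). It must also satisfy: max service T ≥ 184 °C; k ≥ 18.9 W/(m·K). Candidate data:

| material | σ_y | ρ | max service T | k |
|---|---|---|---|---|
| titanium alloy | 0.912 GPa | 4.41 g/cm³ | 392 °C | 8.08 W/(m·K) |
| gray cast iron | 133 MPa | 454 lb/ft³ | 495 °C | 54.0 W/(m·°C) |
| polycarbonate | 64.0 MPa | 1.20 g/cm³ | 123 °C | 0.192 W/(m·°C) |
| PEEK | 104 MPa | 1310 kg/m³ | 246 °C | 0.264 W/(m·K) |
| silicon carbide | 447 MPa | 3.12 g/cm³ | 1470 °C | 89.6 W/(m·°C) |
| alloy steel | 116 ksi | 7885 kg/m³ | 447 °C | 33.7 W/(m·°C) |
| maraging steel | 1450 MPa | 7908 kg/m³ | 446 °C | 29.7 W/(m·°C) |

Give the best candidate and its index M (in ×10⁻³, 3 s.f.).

Screen on constraints: max service T ≥ 184 °C; k ≥ 18.9 W/(m·K). Survivors: gray cast iron, silicon carbide, alloy steel, maraging steel.
Normalizing units and computing the index:
  gray cast iron: σ_y = 133.0 MPa, ρ = 7272 kg/m³
  silicon carbide: σ_y = 447.0 MPa, ρ = 3120 kg/m³
  alloy steel: σ_y = 799.8 MPa, ρ = 7885 kg/m³
  maraging steel: σ_y = 1450 MPa, ρ = 7908 kg/m³
  silicon carbide: M = 18.7×10⁻³
  maraging steel: M = 16.2×10⁻³
  alloy steel: M = 10.9×10⁻³
  gray cast iron: M = 3.58×10⁻³
Silicon carbide ranks first.

silicon carbide, M = 18.7×10⁻³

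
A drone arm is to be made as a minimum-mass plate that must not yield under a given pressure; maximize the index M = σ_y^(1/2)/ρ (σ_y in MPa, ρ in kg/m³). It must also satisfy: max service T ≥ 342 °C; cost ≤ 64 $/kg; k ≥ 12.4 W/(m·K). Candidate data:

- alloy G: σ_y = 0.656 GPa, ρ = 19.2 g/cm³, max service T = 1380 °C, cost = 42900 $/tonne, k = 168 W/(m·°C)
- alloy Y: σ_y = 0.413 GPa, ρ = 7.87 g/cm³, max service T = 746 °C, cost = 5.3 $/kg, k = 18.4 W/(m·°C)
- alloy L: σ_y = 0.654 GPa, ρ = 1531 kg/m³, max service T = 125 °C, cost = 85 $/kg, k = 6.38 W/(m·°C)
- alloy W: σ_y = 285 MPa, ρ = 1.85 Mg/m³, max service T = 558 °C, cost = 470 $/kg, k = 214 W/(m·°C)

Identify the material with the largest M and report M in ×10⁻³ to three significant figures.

alloy Y, M = 2.58×10⁻³

Screen on constraints: max service T ≥ 342 °C; cost ≤ 64 $/kg; k ≥ 12.4 W/(m·K). Survivors: alloy G, alloy Y.
Putting every candidate on a common basis:
  alloy G: σ_y = 656.0 MPa, ρ = 19200 kg/m³
  alloy Y: σ_y = 413.0 MPa, ρ = 7870 kg/m³
  alloy Y: M = 2.58×10⁻³
  alloy G: M = 1.33×10⁻³
Highest index: alloy Y.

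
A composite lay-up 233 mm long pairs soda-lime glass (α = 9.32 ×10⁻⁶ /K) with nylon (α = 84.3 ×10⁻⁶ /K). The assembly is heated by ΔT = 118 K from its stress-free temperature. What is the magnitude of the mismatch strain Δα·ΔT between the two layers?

Δα = |9.32 − 84.3|×10⁻⁶/K = 75.0×10⁻⁶/K.
Mismatch strain = Δα·ΔT = 75.0×10⁻⁶ × 118.0 = 8.85×10⁻³.

8.85×10⁻³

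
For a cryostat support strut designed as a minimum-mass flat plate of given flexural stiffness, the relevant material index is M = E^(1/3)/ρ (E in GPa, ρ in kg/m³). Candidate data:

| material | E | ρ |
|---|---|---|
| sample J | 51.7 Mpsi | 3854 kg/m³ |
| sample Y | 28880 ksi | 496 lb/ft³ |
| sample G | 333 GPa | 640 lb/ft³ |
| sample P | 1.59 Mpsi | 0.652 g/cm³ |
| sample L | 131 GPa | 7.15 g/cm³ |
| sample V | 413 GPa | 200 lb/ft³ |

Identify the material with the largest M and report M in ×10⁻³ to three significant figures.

Convert each candidate to consistent units, then evaluate M:
  sample J: E = 356.5 GPa, ρ = 3854 kg/m³
  sample Y: E = 199.1 GPa, ρ = 7945 kg/m³
  sample G: E = 333.0 GPa, ρ = 10250 kg/m³
  sample P: E = 10.96 GPa, ρ = 652.0 kg/m³
  sample L: E = 131.0 GPa, ρ = 7150 kg/m³
  sample V: E = 413.0 GPa, ρ = 3204 kg/m³
  sample P: M = 3.41×10⁻³
  sample V: M = 2.32×10⁻³
  sample J: M = 1.84×10⁻³
  sample Y: M = 0.735×10⁻³
  sample L: M = 0.710×10⁻³
  sample G: M = 0.676×10⁻³
Sample P ranks first.

sample P, M = 3.41×10⁻³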